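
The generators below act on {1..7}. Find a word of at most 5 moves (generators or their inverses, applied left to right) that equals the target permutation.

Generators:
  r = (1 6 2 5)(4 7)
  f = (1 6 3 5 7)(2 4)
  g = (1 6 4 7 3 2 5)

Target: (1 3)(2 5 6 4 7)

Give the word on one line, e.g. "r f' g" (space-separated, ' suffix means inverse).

  after g': (1 5 2 3 7 4 6)
  after r': (1 2 3 4)(5 6)
  after r': (1 6 2 3 7 4 5)
  after f: (1 3)(2 5 6 4 7)

g' r' r' f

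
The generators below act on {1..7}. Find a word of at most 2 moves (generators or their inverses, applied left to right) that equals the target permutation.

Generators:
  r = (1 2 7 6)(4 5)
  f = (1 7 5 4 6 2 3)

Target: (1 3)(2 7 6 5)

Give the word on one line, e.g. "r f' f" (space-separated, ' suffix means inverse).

f' r'

  after f': (1 3 2 6 4 5 7)
  after r': (1 3)(2 7 6 5)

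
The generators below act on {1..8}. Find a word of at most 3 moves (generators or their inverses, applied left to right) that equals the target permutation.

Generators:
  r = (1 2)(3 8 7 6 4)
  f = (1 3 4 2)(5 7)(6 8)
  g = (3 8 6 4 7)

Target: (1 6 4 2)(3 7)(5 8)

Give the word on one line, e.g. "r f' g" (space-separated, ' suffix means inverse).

r f' r'

  after r: (1 2)(3 8 7 6 4)
  after f': (1 4)(3 6)(5 7 8)
  after r': (1 6 4 2)(3 7)(5 8)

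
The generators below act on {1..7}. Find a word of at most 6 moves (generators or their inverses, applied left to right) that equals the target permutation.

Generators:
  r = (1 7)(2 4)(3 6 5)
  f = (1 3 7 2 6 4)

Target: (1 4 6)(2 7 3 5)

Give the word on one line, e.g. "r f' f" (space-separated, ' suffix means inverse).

r' r' r' r' f'

  after r': (1 7)(2 4)(3 5 6)
  after r': (3 6 5)
  after r': (1 7)(2 4)
  after r': (3 5 6)
  after f': (1 4 6)(2 7 3 5)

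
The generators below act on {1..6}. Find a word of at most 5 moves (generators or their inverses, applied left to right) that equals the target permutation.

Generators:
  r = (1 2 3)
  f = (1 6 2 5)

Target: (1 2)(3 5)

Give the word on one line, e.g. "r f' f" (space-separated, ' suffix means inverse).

  after f': (1 5 2 6)
  after r: (1 5 3)(2 6)
  after f': (1 2)(3 5)

f' r f'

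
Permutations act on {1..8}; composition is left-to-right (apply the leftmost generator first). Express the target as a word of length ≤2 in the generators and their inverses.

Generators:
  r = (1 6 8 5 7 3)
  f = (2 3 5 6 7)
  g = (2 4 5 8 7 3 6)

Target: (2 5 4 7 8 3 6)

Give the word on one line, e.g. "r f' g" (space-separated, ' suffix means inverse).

g' f'

  after g': (2 6 3 7 8 5 4)
  after f': (2 5 4 7 8 3 6)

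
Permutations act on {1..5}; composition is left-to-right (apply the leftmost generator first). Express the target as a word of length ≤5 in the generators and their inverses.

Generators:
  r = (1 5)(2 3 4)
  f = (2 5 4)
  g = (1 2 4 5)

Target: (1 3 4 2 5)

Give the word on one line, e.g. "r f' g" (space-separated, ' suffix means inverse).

f g r

  after f: (2 5 4)
  after g: (1 2)
  after r: (1 3 4 2 5)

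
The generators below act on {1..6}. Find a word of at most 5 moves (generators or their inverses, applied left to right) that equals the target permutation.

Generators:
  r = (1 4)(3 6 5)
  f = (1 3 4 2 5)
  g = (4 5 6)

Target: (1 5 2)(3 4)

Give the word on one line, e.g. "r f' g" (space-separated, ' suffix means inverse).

  after g: (4 5 6)
  after f: (1 3 4)(2 5 6)
  after r: (1 6 2 3)
  after f': (1 6 4 3 5 2)
  after g': (1 5 2)(3 4)

g f r f' g'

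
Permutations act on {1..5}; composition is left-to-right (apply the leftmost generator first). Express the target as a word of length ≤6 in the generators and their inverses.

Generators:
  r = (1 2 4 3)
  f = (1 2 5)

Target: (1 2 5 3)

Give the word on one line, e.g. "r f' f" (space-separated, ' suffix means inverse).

  after r': (1 3 4 2)
  after f': (1 3 4)(2 5)
  after r: (2 5 4)
  after r: (1 2 5 3)

r' f' r r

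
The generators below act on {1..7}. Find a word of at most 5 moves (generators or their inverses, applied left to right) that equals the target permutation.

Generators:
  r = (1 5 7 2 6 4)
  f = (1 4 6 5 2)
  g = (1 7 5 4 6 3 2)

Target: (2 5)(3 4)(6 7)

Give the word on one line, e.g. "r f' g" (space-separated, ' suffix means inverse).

g g r'

  after g: (1 7 5 4 6 3 2)
  after g: (1 5 6 2 7 4 3)
  after r': (2 5)(3 4)(6 7)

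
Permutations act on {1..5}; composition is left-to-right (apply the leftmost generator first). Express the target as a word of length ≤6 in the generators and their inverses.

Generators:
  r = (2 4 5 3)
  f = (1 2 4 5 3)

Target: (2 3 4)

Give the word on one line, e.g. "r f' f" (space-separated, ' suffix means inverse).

  after f: (1 2 4 5 3)
  after r: (1 4 3)(2 5)
  after f': (1 2 4 5)
  after f': (3 5)
  after r': (2 3 4)

f r f' f' r'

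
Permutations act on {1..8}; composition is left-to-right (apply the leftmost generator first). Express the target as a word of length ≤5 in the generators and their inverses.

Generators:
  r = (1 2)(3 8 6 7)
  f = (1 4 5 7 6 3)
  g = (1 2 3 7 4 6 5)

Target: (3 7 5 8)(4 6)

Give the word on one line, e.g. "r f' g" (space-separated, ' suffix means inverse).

f g' r f

  after f: (1 4 5 7 6 3)
  after g': (1 7 4 6 2)(3 5)
  after r: (1 3 5 8 6)(4 7)
  after f: (3 7 5 8)(4 6)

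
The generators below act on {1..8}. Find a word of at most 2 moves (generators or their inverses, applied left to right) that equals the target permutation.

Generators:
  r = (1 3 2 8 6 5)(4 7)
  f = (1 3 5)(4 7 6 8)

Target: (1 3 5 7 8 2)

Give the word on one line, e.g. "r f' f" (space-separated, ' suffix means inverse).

  after r': (1 5 6 8 2 3)(4 7)
  after f': (1 3 5 7 8 2)

r' f'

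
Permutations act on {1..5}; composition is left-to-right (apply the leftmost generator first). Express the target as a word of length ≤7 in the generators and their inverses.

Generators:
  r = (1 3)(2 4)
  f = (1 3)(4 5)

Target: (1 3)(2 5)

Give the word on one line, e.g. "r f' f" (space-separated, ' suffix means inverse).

  after r: (1 3)(2 4)
  after f': (2 5 4)
  after r: (1 3)(2 5)
  after r: (2 5 4)
  after r: (1 3)(2 5)

r f' r r r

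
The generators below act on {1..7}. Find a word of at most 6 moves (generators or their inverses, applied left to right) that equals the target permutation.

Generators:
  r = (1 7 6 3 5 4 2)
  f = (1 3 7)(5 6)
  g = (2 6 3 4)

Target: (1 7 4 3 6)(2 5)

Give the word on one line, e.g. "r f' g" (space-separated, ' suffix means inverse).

f r' f' f' r'

  after f: (1 3 7)(5 6)
  after r': (1 6 3)(2 4 5 7)
  after f': (1 5 3 7 2 4 6)
  after f': (1 6 7 2 4 5)
  after r': (1 7 4 3 6)(2 5)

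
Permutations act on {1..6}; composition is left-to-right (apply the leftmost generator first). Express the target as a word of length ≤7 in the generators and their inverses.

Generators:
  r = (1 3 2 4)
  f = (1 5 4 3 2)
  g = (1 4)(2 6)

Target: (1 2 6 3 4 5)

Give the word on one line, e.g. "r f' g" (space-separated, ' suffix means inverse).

g f r' r' r'

  after g: (1 4)(2 6)
  after f: (1 3 2 6)(4 5)
  after r': (2 6 4 5)
  after r': (1 4 5 3)(2 6)
  after r': (1 2 6 3 4 5)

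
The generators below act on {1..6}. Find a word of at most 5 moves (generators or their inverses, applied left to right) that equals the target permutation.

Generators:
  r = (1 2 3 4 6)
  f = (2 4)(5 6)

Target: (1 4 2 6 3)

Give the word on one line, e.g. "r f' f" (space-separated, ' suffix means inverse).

  after r: (1 2 3 4 6)
  after r: (1 3 6 2 4)
  after r: (1 4 2 6 3)
  after f': (1 2 5 6 3)
  after f': (1 4 2 6 3)

r r r f' f'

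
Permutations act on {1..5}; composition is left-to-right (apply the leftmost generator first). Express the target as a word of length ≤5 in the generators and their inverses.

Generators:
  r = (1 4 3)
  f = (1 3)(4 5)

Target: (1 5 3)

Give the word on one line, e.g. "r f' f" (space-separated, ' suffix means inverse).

  after f': (1 3)(4 5)
  after r': (1 4 5)
  after f: (1 5 3)

f' r' f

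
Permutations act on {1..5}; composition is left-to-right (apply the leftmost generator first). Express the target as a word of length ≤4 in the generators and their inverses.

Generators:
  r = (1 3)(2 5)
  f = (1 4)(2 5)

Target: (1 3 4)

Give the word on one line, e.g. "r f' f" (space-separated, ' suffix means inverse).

f' r' f r'

  after f': (1 4)(2 5)
  after r': (1 4 3)
  after f: (2 5)(3 4)
  after r': (1 3 4)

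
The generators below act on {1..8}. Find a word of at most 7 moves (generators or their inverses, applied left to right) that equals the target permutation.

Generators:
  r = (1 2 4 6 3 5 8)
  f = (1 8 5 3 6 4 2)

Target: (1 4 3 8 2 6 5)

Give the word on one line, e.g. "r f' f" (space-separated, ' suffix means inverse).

  after r': (1 8 5 3 6 4 2)
  after r': (1 5 6 2 8 3 4)
  after r': (1 3 2 5 4 8 6)
  after r': (1 6 8 4 5 2 3)
  after f: (1 4 3 8 2 6 5)

r' r' r' r' f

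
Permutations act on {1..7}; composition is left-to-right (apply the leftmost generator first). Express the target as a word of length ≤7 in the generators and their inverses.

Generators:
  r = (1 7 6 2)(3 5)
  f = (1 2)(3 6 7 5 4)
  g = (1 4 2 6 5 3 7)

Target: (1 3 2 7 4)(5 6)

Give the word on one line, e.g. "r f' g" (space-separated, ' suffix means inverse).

  after g': (1 7 3 5 6 2 4)
  after f: (1 5 7 6)(2 3 4)
  after r: (1 3 4)(2 5 6 7)
  after r: (1 5 2 3 4 7)
  after g: (1 3 2 7 4)(5 6)

g' f r r g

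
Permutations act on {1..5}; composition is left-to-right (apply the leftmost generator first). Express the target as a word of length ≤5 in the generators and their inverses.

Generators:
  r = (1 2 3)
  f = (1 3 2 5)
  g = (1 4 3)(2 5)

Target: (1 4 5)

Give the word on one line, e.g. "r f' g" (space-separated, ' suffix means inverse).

g r f'

  after g: (1 4 3)(2 5)
  after r: (1 4)(2 5 3)
  after f': (1 4 5)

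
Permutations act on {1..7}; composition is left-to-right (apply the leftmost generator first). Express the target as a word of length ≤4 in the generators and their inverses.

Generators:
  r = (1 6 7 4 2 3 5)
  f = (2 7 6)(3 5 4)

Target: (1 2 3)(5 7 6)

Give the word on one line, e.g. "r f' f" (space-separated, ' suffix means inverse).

  after r': (1 5 3 2 4 7 6)
  after r': (1 3 4 6 5 2 7)
  after f': (1 4 7)(3 5 6)
  after r: (1 2 3)(5 7 6)

r' r' f' r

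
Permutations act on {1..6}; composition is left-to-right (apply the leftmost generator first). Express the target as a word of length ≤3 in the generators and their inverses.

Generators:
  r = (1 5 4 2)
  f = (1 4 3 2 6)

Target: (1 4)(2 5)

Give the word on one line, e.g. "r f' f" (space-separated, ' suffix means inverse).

r' r'

  after r': (1 2 4 5)
  after r': (1 4)(2 5)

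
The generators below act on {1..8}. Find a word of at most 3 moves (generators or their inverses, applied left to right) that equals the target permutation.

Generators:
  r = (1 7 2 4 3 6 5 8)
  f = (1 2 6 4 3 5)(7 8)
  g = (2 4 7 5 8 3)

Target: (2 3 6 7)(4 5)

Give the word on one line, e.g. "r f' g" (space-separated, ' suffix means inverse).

  after r': (1 8 5 6 3 4 2 7)
  after g': (1 5 6 8 7)(2 4 3)
  after f: (2 3 6 7)(4 5)

r' g' f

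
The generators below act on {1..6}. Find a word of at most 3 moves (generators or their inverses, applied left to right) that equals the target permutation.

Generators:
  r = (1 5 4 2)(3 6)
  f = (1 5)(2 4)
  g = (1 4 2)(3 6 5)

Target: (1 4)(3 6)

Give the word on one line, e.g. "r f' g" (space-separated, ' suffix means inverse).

  after f: (1 5)(2 4)
  after r: (1 4)(3 6)

f r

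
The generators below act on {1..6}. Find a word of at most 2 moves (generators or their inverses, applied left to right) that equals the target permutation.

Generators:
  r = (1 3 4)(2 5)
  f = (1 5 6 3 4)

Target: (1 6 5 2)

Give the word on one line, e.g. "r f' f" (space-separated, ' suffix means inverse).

r f'

  after r: (1 3 4)(2 5)
  after f': (1 6 5 2)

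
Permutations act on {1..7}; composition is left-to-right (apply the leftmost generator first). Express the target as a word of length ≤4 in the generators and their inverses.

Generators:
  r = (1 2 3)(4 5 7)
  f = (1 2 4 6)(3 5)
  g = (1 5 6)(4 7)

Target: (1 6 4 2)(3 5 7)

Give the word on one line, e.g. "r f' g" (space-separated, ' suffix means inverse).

f' g f' r

  after f': (1 6 4 2)(3 5)
  after g: (2 5 3 6 7 4)
  after f': (1 6 7 2 3 4)
  after r: (1 6 4 2)(3 5 7)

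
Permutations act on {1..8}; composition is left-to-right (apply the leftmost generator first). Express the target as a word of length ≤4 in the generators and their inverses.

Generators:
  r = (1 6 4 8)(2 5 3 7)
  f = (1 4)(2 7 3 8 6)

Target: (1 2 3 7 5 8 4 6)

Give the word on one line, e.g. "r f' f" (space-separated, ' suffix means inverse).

  after r': (1 8 4 6)(2 7 3 5)
  after f': (1 3 5 6 4 8)
  after r: (1 7 2 5 4)(6 8)
  after r: (1 2 3 7 5 8 4 6)

r' f' r r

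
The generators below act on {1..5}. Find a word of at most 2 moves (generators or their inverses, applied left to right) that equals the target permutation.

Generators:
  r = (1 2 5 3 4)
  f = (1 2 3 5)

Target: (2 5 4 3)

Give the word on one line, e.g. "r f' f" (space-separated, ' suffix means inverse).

  after f: (1 2 3 5)
  after r': (2 5 4 3)

f r'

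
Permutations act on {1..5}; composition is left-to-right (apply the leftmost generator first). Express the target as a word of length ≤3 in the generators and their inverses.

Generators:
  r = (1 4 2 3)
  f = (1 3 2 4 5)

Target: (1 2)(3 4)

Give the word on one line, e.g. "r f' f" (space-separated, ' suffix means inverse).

  after r: (1 4 2 3)
  after r: (1 2)(3 4)

r r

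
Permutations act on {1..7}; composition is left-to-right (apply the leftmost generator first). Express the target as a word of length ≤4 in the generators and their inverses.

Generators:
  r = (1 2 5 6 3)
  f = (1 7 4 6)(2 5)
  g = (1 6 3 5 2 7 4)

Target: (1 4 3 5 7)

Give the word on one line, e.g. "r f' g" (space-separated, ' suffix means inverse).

  after f': (1 6 4 7)(2 5)
  after f': (1 4)(6 7)
  after f': (1 7 4 6)(2 5)
  after g: (1 4 3 5 7)

f' f' f' g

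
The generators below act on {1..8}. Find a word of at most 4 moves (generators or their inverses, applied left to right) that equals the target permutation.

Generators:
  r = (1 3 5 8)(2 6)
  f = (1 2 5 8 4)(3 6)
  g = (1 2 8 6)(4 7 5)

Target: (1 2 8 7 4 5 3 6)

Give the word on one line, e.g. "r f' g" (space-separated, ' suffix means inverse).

r' g'

  after r': (1 8 5 3)(2 6)
  after g': (1 2 8 7 4 5 3 6)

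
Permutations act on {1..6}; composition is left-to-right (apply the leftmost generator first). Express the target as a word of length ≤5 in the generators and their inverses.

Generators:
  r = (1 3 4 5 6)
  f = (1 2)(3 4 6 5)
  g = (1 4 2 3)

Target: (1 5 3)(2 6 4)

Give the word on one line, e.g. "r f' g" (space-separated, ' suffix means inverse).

r' f r' r' f'

  after r': (1 6 5 4 3)
  after f: (1 5 6 3 2)
  after r': (1 4 3 2 6)
  after r': (1 3 2 5 4)
  after f': (1 5 3)(2 6 4)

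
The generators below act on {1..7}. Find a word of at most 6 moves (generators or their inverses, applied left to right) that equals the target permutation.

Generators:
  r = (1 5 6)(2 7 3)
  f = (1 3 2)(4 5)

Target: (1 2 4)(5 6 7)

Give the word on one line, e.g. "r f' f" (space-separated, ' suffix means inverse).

  after f: (1 3 2)(4 5)
  after r: (1 2 5 4 6)(3 7)
  after f': (1 3 7)(2 4 6)
  after r: (1 2 4)(5 6 7)

f r f' r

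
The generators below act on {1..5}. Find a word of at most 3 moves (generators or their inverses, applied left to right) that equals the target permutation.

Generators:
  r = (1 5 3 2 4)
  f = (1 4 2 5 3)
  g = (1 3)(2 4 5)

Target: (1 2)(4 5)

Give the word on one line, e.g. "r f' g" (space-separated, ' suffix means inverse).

f' r

  after f': (1 3 5 2 4)
  after r: (1 2)(4 5)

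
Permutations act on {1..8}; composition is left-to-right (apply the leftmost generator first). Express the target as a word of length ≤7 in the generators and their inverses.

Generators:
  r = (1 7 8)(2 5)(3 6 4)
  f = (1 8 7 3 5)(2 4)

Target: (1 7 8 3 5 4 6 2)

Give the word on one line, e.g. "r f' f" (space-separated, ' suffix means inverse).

  after r': (1 8 7)(2 5)(3 4 6)
  after f: (1 7 8 3 2)(4 6 5)
  after r: (1 8 6 2 7)(3 5)
  after r: (2 8 4 3)(5 6)
  after r: (1 7 8 3 5 4 6 2)

r' f r r r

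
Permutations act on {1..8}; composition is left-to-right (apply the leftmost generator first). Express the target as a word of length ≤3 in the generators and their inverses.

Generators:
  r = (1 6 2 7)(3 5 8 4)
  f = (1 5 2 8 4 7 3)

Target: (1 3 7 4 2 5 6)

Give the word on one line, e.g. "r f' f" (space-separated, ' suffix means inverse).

  after f: (1 5 2 8 4 7 3)
  after r': (1 3 7 4 2 5 6)

f r'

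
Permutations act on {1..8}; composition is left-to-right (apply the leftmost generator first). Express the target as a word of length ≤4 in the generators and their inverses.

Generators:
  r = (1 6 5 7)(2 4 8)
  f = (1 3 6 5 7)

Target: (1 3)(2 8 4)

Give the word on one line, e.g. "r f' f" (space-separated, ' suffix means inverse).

  after f: (1 3 6 5 7)
  after r': (1 3)(2 8 4)

f r'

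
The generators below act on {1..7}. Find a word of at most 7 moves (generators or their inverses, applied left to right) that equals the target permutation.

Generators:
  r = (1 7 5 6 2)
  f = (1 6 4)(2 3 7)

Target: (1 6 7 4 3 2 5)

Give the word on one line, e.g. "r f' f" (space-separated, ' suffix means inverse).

  after f': (1 4 6)(2 7 3)
  after f': (1 6 4)(2 3 7)
  after r': (1 5 7 6 4 2 3)
  after f: (1 5 2 7 4 3 6)
  after r: (1 6 7 4 3 2 5)

f' f' r' f r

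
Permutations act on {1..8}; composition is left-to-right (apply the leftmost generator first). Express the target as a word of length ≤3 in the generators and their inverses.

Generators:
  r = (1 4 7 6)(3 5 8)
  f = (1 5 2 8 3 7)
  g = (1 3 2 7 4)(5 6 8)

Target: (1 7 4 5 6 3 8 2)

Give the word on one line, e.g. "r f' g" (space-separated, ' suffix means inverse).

g f

  after g: (1 3 2 7 4)(5 6 8)
  after f: (1 7 4 5 6 3 8 2)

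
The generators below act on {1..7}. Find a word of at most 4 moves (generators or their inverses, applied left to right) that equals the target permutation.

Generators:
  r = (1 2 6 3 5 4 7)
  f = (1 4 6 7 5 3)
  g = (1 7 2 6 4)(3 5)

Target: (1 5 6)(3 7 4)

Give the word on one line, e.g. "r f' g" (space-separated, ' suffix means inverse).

f' f'

  after f': (1 3 5 7 6 4)
  after f': (1 5 6)(3 7 4)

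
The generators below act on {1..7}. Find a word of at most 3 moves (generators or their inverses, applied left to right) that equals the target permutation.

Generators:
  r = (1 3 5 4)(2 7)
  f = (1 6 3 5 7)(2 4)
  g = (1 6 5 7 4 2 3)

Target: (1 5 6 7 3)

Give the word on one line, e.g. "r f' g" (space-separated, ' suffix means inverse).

f' f'

  after f': (1 7 5 3 6)(2 4)
  after f': (1 5 6 7 3)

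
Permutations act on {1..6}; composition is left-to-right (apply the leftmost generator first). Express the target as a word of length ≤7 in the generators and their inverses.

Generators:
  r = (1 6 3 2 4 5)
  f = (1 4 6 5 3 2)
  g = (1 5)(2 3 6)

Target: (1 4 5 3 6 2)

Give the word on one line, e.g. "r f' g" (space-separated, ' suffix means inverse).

  after r: (1 6 3 2 4 5)
  after g': (1 3 6 2 4)
  after g': (1 2 4 5)
  after r: (1 4)(2 5 6 3)
  after g': (1 4 5 3 6 2)

r g' g' r g'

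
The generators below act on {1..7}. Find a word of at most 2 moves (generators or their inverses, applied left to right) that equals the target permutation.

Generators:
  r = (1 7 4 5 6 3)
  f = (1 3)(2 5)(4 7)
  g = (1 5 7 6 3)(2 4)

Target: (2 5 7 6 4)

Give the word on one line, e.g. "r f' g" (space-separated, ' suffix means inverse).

g' r

  after g': (1 3 6 7 5)(2 4)
  after r: (2 5 7 6 4)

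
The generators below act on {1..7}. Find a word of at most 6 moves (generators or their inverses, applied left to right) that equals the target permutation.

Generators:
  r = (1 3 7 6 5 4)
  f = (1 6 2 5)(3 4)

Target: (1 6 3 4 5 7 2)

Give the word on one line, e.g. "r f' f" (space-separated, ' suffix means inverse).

  after r': (1 4 5 6 7 3)
  after r': (1 5 7)(3 4 6)
  after f: (2 5 7 6 4)
  after f: (1 6 3 4 5 7 2)

r' r' f f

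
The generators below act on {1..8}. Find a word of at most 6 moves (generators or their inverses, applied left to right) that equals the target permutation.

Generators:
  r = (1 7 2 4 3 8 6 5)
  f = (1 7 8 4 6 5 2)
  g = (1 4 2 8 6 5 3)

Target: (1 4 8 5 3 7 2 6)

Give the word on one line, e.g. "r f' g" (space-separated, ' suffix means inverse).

  after g': (1 3 5 6 8 2 4)
  after g': (1 5 8 4 3 6 2)
  after r': (1 6 7)(2 5 3 8)
  after f': (1 4 8 5 3 7 2 6)

g' g' r' f'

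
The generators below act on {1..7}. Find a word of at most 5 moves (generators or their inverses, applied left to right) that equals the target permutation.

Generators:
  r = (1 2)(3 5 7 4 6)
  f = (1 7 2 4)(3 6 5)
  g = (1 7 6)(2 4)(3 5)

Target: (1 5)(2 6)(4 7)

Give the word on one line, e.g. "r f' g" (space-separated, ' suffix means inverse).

g r' g' g'

  after g: (1 7 6)(2 4)(3 5)
  after r': (1 5 6 2 7 4)
  after g': (1 3 5 7 2)(4 6)
  after g': (1 5)(2 6)(4 7)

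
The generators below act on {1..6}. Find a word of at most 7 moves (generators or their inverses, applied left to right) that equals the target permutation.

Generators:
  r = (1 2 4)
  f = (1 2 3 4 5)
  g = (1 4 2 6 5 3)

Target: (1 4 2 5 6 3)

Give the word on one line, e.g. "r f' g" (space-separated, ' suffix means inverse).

  after f: (1 2 3 4 5)
  after f: (1 3 5 2 4)
  after g: (5 6)
  after f': (1 5 6 4 3 2)
  after f': (1 4 2 5 6 3)

f f g f' f'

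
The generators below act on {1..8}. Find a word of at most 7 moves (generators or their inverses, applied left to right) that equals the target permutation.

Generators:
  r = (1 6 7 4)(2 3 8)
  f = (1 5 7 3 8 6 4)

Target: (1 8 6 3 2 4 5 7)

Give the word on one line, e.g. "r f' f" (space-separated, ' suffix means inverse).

f r f f f

  after f: (1 5 7 3 8 6 4)
  after r: (1 5 4 6)(2 3)(7 8)
  after f: (1 7 6 5)(2 8 3)
  after f: (1 3 2 6 7 4)
  after f: (1 8 6 3 2 4 5 7)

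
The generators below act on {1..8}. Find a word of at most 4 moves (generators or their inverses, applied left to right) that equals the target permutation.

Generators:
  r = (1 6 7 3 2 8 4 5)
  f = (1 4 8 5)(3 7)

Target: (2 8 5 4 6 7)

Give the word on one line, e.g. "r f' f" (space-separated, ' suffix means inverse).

f' r

  after f': (1 5 8 4)(3 7)
  after r: (2 8 5 4 6 7)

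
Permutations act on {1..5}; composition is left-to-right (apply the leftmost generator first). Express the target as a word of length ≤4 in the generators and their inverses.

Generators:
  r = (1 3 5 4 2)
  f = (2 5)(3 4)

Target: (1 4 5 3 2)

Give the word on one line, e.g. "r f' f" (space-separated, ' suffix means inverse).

r f'

  after r: (1 3 5 4 2)
  after f': (1 4 5 3 2)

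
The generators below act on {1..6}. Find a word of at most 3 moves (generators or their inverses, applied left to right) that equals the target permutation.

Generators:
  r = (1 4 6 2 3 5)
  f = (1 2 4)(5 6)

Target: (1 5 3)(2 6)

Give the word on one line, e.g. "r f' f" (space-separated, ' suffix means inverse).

r' f f

  after r': (1 5 3 2 6 4)
  after f: (1 6)(2 5 3 4)
  after f: (1 5 3)(2 6)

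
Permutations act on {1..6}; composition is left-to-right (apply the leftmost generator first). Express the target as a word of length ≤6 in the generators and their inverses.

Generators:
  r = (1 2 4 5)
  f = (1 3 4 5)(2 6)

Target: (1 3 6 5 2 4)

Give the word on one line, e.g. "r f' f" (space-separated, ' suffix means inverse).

r r f r' f'

  after r: (1 2 4 5)
  after r: (1 4)(2 5)
  after f: (1 5 6 2)(3 4)
  after r': (1 4 3 2 5 6)
  after f': (1 3 6 5 2 4)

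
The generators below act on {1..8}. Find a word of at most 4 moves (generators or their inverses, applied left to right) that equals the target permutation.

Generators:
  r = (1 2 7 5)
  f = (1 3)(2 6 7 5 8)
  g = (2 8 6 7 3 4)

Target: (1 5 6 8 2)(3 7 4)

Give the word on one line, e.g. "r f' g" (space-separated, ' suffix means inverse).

  after r': (1 5 7 2)
  after g': (1 5 6 8 2)(3 7 4)

r' g'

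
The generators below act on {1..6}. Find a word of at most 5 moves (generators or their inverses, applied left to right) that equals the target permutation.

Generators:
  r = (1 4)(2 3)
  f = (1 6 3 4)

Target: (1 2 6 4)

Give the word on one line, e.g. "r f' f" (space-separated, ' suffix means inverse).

r f f f r

  after r: (1 4)(2 3)
  after f: (2 4 6 3)
  after f: (1 6 4 3 2)
  after f: (1 3 2 6)
  after r: (1 2 6 4)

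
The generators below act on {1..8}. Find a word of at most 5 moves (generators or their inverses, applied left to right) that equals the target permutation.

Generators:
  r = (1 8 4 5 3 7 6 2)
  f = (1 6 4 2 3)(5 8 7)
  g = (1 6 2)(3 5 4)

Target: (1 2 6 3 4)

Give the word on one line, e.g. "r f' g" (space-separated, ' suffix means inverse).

  after f: (1 6 4 2 3)(5 8 7)
  after f: (1 4 3 6 2)(5 7 8)
  after f: (1 2 6 3 4)

f f f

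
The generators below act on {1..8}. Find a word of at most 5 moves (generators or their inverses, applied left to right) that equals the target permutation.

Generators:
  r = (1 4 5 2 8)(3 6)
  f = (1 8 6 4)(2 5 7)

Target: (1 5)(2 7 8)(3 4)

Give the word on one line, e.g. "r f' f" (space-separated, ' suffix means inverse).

r' f' f' r

  after r': (1 8 2 5 4)(3 6)
  after f': (3 8 7 5 6)
  after f': (1 4 6 3)(2 7)(5 8)
  after r: (1 5)(2 7 8)(3 4)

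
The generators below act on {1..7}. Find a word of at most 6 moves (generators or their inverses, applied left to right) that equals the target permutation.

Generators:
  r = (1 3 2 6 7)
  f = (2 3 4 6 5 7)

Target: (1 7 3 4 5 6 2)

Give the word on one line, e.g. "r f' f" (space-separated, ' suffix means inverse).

r f f r

  after r: (1 3 2 6 7)
  after f: (1 4 6 2 5 7)
  after f: (1 6 3 4 5 2 7)
  after r: (1 7 3 4 5 6 2)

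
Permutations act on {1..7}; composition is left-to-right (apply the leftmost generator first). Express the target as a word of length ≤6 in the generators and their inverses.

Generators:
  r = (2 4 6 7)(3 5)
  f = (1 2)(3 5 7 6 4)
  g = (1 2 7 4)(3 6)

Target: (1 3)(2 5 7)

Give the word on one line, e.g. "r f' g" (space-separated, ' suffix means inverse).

  after g: (1 2 7 4)(3 6)
  after f: (2 6 5 7 3 4)
  after g': (1 4)(2 3 7 6 5)
  after r: (1 6 3 2 5 4)
  after g': (1 3)(2 5 7)

g f g' r g'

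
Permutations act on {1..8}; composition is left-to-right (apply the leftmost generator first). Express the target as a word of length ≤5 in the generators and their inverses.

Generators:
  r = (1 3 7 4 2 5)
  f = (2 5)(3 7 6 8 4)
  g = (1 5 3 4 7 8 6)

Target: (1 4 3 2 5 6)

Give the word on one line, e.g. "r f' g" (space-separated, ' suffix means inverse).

g' r f' g f

  after g': (1 6 8 7 4 3 5)
  after r: (1 6 8 4 7 2 5 3)
  after f': (1 7 5 4 3)
  after g: (1 8 6)(3 5 7)
  after f: (1 4 3 2 5 6)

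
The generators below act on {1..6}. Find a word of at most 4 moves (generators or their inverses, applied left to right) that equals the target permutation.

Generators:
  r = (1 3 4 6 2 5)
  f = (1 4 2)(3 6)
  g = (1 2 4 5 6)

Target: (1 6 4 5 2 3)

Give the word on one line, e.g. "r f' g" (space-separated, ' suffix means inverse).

f f r'

  after f: (1 4 2)(3 6)
  after f: (1 2 4)
  after r': (1 6 4 5 2 3)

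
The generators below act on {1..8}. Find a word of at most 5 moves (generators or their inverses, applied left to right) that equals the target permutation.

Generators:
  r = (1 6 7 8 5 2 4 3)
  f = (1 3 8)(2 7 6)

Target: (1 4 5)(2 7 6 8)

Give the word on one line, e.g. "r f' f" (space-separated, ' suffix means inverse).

r r f' r f'

  after r: (1 6 7 8 5 2 4 3)
  after r: (1 7 5 4)(2 3 6 8)
  after f': (1 2)(3 7 5 4 8 6)
  after r: (1 4 5 3 8 7 2 6)
  after f': (1 4 5)(2 7 6 8)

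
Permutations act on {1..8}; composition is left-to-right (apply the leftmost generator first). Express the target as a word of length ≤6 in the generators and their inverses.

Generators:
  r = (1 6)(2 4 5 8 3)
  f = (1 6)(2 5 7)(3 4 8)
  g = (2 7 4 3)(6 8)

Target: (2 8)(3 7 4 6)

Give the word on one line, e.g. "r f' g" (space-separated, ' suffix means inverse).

  after f': (1 6)(2 7 5)(3 8 4)
  after r': (2 7 4 8)(3 5)
  after g: (2 4 6 8 7 3 5)
  after f': (1 6 4)(2 3)(5 7 8)
  after f': (2 8)(3 7 4 6)

f' r' g f' f'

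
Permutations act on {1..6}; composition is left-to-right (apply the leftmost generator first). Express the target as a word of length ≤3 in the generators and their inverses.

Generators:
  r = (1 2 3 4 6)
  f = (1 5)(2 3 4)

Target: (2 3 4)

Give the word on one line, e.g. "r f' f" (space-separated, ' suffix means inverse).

  after f': (1 5)(2 4 3)
  after f': (2 3 4)

f' f'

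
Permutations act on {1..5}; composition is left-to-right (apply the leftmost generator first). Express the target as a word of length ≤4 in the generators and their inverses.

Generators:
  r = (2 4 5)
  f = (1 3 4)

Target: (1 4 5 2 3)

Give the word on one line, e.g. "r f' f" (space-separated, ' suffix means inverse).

  after r': (2 5 4)
  after r': (2 4 5)
  after f': (1 4 5 2 3)

r' r' f'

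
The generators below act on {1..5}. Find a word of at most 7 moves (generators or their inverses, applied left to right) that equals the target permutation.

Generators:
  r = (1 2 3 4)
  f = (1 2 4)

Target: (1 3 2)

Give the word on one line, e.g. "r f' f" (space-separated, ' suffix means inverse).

f' r f' r' f

  after f': (1 4 2)
  after r: (3 4)
  after f': (1 4 3 2)
  after r': (1 3)(2 4)
  after f: (1 3 2)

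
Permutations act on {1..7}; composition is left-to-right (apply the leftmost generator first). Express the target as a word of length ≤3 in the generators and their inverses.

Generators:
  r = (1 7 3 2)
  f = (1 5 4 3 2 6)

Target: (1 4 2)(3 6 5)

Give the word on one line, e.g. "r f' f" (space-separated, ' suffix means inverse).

f f

  after f: (1 5 4 3 2 6)
  after f: (1 4 2)(3 6 5)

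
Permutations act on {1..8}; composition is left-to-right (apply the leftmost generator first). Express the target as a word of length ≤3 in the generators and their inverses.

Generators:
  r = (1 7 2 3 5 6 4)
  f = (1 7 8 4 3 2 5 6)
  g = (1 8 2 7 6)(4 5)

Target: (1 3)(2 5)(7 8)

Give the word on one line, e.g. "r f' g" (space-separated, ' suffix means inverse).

r' g r'

  after r': (1 4 6 5 3 2 7)
  after g: (1 5 3 7 8 2 6 4)
  after r': (1 3)(2 5)(7 8)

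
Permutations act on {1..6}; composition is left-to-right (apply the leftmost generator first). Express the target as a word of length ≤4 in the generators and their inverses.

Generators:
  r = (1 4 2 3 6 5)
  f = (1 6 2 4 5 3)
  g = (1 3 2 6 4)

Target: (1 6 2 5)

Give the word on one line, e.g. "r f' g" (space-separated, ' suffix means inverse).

g r

  after g: (1 3 2 6 4)
  after r: (1 6 2 5)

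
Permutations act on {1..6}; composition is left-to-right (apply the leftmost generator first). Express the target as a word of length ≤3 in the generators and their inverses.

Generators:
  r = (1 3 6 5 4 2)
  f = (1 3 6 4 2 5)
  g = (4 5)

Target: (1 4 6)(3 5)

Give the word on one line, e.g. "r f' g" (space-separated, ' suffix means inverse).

r' g' f'

  after r': (1 2 4 5 6 3)
  after g': (1 2 5 6 3)
  after f': (1 4 6)(3 5)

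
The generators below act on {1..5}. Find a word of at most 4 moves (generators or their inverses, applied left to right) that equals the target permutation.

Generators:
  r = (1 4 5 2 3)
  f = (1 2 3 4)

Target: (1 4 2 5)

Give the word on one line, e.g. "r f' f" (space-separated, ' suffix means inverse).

r' f

  after r': (1 3 2 5 4)
  after f: (1 4 2 5)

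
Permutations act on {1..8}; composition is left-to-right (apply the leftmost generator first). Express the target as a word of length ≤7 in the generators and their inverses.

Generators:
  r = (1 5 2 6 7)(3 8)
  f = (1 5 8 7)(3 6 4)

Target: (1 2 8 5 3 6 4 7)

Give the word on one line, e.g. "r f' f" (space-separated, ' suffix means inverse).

  after f': (1 7 8 5)(3 4 6)
  after r': (1 6 8)(2 5 7 3 4)
  after r': (1 2)(3 4 5 6)(7 8)
  after f: (1 2 5 4 8)
  after f: (1 2 8 5 3 6 4 7)

f' r' r' f f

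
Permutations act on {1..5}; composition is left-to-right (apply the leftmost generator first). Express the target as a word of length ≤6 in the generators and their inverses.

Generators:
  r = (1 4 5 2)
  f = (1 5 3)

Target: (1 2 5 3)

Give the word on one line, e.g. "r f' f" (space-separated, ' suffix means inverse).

r' f' r f r

  after r': (1 2 5 4)
  after f': (1 2)(3 5 4)
  after r: (2 4 3)
  after f: (1 5 3 2 4)
  after r: (1 2 5 3)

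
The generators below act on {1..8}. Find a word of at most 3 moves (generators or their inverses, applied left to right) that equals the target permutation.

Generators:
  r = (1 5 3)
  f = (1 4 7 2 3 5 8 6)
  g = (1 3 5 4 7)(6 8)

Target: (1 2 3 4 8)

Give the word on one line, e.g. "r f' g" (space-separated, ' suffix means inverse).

g' f

  after g': (1 7 4 5 3)(6 8)
  after f: (1 2 3 4 8)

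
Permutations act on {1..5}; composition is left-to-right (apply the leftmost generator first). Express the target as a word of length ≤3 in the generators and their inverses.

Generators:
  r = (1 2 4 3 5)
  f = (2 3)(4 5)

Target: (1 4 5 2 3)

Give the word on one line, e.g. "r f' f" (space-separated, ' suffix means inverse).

  after r': (1 5 3 4 2)
  after r': (1 3 2 5 4)
  after r': (1 4 5 2 3)

r' r' r'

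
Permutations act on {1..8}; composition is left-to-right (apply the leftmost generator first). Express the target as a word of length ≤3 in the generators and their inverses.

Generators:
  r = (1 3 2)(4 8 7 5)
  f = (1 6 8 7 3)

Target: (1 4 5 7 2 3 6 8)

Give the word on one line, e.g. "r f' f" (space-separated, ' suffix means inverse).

f f r'

  after f: (1 6 8 7 3)
  after f: (1 8 3 6 7)
  after r': (1 4 5 7 2 3 6 8)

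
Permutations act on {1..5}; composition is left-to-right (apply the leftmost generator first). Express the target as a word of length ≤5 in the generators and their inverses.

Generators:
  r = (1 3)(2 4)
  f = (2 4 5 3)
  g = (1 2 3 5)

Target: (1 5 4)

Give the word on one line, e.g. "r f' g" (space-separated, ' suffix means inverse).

  after f: (2 4 5 3)
  after g: (1 2 4)
  after g: (1 3 5)(2 4)
  after g: (1 5 2 4 3)
  after r': (1 5 4)

f g g g r'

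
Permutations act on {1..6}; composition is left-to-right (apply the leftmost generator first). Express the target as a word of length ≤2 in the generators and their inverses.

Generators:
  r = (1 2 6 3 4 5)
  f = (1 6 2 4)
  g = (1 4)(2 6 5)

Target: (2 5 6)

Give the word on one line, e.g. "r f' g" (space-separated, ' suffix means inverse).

  after g: (1 4)(2 6 5)
  after g: (2 5 6)

g g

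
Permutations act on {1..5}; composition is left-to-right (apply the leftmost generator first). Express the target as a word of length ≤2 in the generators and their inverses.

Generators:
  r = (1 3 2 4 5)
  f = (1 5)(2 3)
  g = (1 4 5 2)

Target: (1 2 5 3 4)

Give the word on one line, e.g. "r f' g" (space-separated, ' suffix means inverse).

  after r: (1 3 2 4 5)
  after r: (1 2 5 3 4)

r r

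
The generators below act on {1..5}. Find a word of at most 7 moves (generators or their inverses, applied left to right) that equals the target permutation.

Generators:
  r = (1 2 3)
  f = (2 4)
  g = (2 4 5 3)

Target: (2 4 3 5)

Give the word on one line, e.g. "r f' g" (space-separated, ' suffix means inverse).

g' r g' r g

  after g': (2 3 5 4)
  after r: (1 2)(3 5 4)
  after g': (1 3 4 5 2)
  after r: (3 4 5)
  after g: (2 4 3 5)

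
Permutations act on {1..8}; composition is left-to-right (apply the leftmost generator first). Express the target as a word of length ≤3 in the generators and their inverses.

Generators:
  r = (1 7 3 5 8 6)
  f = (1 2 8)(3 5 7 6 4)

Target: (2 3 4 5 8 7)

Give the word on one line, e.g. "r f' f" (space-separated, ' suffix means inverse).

f r' f'

  after f: (1 2 8)(3 5 7 6 4)
  after r': (1 2 5)(4 7 8 6)
  after f': (2 3 4 5 8 7)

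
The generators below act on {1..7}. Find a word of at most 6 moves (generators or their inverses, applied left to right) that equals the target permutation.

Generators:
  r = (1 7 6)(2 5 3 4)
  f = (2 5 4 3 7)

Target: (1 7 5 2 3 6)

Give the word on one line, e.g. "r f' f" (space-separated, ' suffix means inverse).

  after f': (2 7 3 4 5)
  after f': (2 3 5 7 4)
  after f': (2 4 7 5 3)
  after f': (2 5 4 3 7)
  after r: (1 7 5 2 3 6)

f' f' f' f' r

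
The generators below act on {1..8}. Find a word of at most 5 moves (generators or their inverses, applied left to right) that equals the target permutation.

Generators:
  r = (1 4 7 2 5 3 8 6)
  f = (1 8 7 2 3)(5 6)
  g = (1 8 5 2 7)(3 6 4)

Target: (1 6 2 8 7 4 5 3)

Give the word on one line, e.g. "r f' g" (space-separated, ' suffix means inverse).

r' r' r' g

  after r': (1 6 8 3 5 2 7 4)
  after r': (1 8 5 7)(2 4 6 3)
  after r': (1 3 7 6 5 4 8 2)
  after g: (1 6 2 8 7 4 5 3)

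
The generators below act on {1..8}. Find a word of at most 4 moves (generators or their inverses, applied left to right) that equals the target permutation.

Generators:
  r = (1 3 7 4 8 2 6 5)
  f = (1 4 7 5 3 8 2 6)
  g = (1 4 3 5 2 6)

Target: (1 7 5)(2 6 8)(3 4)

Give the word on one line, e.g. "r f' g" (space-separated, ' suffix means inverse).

r g f'

  after r: (1 3 7 4 8 2 6 5)
  after g: (1 5 4 8 6 2)(3 7)
  after f': (1 7 5)(2 6 8)(3 4)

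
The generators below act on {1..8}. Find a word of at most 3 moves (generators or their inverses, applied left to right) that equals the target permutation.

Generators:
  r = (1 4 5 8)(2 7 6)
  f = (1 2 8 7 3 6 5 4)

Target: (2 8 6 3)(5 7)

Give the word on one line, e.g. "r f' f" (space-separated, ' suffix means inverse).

f' r'

  after f': (1 4 5 6 3 7 8 2)
  after r': (2 8 6 3)(5 7)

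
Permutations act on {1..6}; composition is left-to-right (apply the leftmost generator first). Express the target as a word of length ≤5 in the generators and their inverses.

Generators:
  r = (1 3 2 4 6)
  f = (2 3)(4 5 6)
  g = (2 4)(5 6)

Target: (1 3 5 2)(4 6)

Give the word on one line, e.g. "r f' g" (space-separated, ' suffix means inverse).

  after g: (2 4)(5 6)
  after r': (1 6 5 4 3)
  after r': (1 4)(2 3 6 5)
  after g: (1 2 3 5 4)
  after r': (1 3 5 2)(4 6)

g r' r' g r'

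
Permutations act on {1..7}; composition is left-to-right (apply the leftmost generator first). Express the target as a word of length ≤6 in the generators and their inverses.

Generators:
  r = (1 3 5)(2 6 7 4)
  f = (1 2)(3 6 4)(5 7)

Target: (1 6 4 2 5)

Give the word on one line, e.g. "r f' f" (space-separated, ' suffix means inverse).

r' f' r f'

  after r': (1 5 3)(2 4 7 6)
  after f': (1 7 3 2 6)(4 5)
  after r: (1 4)(2 7 5)(3 6)
  after f': (1 6 4 2 5)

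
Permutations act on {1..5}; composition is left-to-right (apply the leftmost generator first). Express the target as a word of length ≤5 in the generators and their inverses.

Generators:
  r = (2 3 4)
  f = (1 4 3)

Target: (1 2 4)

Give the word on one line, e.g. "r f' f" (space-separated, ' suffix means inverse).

  after f: (1 4 3)
  after r: (1 2 3)
  after f: (1 2)(3 4)
  after f: (1 2 4)

f r f f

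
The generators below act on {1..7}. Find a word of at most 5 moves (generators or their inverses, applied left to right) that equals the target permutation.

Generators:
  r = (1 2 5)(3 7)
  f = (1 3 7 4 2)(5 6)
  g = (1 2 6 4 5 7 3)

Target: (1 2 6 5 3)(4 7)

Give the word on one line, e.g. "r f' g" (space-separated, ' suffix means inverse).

  after g': (1 3 7 5 4 6 2)
  after f': (4 5 7 6)
  after g: (1 2 6 5 3)(4 7)

g' f' g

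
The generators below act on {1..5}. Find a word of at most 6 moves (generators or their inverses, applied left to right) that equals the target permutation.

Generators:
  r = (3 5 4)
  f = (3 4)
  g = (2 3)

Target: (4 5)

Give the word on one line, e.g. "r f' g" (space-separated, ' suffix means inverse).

r' f' f' f'

  after r': (3 4 5)
  after f': (4 5)
  after f': (3 4 5)
  after f': (4 5)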